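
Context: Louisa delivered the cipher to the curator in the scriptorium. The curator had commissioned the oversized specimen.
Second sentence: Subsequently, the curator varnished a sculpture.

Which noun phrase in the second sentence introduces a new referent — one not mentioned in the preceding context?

"the curator" in the second sentence is given — already mentioned in the context.
"a sculpture" has no antecedent in the context; it is discourse-new (the indefinite article also signals a new referent).

a sculpture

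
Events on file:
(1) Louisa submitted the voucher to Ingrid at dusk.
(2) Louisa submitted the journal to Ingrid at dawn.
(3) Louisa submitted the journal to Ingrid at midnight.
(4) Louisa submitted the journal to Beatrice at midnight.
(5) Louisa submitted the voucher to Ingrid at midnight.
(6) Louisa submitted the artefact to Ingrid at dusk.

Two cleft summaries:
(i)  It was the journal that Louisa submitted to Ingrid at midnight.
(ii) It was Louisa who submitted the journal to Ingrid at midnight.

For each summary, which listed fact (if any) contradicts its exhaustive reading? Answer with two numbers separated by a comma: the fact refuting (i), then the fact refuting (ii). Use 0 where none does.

(i): focus "the journal". Looking for agent = Louisa, recipient = Ingrid, setting = at midnight with some other thing — fact (5) has the voucher there. Refuted.
(ii): focus "Louisa". No fact shares thing = the journal, recipient = Ingrid, setting = at midnight with a different agent. 0.

5, 0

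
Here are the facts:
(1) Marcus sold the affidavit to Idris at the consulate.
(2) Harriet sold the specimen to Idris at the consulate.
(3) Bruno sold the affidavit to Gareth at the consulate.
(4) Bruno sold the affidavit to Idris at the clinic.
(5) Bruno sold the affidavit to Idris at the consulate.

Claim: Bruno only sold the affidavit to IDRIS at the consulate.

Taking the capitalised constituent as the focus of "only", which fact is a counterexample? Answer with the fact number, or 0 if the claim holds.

3

The capitals mark "Idris" as focus. So "only" rules out other recipients, with the rest (same agent, thing, setting (Bruno / the affidavit / at the consulate)) as background.
Fact (3) shares the background but differs in recipient (Gareth) — a counterexample.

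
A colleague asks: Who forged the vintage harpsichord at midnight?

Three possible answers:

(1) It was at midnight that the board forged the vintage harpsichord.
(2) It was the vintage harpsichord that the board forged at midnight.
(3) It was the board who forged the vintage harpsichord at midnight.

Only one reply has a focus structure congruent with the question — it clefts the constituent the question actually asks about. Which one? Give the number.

The question word "who" targets the subject (agent).
Option (1) clefts "at midnight" — the time, not what was asked.
Option (2) clefts "the vintage harpsichord" — the direct object, not what was asked.
Option (3) clefts "the board" — that matches what the question asks about.
So the congruent reply is (3).

3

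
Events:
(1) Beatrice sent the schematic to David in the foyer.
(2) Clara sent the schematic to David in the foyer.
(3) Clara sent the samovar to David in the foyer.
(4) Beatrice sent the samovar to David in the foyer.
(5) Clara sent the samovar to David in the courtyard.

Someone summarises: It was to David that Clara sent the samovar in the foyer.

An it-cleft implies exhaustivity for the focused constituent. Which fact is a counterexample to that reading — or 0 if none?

Focus of the cleft: "David" (the recipient). Presupposed background: agent = Clara, thing = the samovar, setting = in the foyer.
Exhaustivity: David is the only recipient satisfying that background.
Every other fact differs from the presupposition on some backgrounded slot, so none challenges the exhaustivity.

0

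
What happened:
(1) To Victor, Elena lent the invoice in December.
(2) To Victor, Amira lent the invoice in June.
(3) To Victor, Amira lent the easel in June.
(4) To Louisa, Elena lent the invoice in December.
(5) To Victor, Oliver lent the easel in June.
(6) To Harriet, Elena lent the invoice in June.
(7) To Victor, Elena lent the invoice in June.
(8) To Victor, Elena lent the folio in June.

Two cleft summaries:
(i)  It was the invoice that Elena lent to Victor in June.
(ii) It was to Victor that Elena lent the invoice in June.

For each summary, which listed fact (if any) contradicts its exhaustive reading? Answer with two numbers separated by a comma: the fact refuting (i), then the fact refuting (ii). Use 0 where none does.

8, 6

(i): focus "the invoice". Looking for Elena as agent and Victor as recipient and in June as setting with some other thing — fact (8) has the folio there. Refuted.
(ii): focus "Victor". Looking for Elena as agent and the invoice as thing and in June as setting with some other recipient — fact (6) has Harriet there. Refuted.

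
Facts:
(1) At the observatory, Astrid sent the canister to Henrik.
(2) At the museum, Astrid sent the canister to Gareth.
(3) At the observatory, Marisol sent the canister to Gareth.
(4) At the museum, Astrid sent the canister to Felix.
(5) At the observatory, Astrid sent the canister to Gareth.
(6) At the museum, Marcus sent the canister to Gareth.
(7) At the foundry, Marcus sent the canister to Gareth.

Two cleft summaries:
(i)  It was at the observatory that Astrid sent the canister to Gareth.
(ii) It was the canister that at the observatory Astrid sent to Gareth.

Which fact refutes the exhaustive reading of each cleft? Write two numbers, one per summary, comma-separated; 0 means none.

Summary (i) focuses "at the observatory" (the setting); background Astrid as agent and the canister as thing and Gareth as recipient. Fact (2) matches that background with setting = at the museum — refutes (i).
Summary (ii) focuses "the canister" (the thing); background Astrid as agent and Gareth as recipient and at the observatory as setting. No fact matches that background with a different thing, so 0.

2, 0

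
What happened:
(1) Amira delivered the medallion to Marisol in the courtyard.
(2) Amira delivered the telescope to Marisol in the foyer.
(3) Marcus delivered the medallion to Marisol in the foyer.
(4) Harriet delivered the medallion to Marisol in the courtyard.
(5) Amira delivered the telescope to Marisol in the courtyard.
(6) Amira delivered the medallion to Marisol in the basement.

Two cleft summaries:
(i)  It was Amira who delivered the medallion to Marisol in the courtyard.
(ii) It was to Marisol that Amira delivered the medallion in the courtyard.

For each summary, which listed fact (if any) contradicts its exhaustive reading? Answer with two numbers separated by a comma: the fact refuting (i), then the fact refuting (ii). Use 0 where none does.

(i): focus "Amira". Looking for thing = the medallion, recipient = Marisol, setting = in the courtyard with some other agent — fact (4) has Harriet there. Refuted.
(ii): focus "Marisol". No fact shares agent = Amira, thing = the medallion, setting = in the courtyard with a different recipient. 0.

4, 0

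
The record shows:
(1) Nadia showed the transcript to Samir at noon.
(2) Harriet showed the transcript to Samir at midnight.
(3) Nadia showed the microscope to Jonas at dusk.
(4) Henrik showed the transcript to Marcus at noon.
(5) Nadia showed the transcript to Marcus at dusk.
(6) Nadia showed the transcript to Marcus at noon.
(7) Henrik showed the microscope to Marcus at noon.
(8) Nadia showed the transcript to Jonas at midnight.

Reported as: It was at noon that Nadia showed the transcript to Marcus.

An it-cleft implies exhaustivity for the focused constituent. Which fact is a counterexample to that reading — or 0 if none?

The cleft puts "at noon" in focus and presupposes the open proposition with agent = Nadia, thing = the transcript, recipient = Marcus.
Exhaustivity: at noon is the only setting satisfying that background.
Fact (5) shares the background but with setting = at dusk; exhaustivity is violated.

5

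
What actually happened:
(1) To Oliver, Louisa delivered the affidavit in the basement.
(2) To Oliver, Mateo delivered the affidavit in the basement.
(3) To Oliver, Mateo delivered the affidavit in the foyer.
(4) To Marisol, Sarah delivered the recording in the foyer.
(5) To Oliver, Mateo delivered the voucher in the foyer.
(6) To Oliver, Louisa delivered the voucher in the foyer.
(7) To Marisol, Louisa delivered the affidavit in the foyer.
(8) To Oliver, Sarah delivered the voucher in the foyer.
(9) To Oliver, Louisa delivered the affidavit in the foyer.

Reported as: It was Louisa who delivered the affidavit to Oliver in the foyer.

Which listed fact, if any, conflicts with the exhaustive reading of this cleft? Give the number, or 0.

3

Focus of the cleft: "Louisa" (the agent). Presupposed background: the affidavit as thing and Oliver as recipient and in the foyer as setting.
Exhaustivity: Louisa is the only agent satisfying that background.
Fact (3) shares the background but with agent = Mateo; exhaustivity is violated.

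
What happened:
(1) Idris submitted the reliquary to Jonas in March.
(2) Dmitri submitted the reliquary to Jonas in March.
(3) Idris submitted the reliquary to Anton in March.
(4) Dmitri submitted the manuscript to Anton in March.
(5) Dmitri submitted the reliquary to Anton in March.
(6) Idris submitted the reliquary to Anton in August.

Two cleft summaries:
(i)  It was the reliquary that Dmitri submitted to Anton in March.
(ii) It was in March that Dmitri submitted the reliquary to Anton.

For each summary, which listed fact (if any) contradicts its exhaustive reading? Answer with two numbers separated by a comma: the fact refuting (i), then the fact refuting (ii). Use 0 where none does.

Summary (i) focuses "the reliquary" (the thing); background agent = Dmitri, recipient = Anton, setting = in March. Fact (4) matches that background with thing = the manuscript — refutes (i).
Summary (ii) focuses "in March" (the setting); background agent = Dmitri, thing = the reliquary, recipient = Anton. No fact matches that background with a different setting, so 0.

4, 0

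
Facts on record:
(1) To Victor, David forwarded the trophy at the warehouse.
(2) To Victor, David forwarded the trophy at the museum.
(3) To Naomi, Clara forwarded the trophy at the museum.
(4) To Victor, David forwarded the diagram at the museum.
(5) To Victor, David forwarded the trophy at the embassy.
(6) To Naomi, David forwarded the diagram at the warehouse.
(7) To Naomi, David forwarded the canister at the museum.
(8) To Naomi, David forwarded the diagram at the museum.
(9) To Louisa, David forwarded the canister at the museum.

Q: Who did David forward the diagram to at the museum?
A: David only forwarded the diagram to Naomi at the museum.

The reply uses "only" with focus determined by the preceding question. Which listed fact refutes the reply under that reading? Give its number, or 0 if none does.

4

Answering "Who did ... to ...?" puts focus on the recipient — here, "Naomi".
So "only" ranges over recipients; the rest (agent = David, thing = the diagram, setting = at the museum) is presupposed.
Fact (4) shares the background with a different recipient (Victor) — counterexample.
(Fact (7) would refute a reading with focus on the thing — but that is not what the question asks.)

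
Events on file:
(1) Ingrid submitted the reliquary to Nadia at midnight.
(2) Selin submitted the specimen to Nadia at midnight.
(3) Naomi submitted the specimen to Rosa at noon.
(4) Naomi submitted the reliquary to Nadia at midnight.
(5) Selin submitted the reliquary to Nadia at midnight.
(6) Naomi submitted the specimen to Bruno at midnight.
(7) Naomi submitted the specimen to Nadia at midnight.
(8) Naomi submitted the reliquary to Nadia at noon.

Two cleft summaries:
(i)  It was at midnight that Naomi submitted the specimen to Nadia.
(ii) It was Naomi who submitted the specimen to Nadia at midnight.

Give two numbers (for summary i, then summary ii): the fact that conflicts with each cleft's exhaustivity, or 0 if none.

Summary (i) focuses "at midnight" (the setting); background Naomi as agent and the specimen as thing and Nadia as recipient. No fact matches that background with a different setting, so 0.
Summary (ii) focuses "Naomi" (the agent); background the specimen as thing and Nadia as recipient and at midnight as setting. Fact (2) matches that background with agent = Selin — refutes (ii).

0, 2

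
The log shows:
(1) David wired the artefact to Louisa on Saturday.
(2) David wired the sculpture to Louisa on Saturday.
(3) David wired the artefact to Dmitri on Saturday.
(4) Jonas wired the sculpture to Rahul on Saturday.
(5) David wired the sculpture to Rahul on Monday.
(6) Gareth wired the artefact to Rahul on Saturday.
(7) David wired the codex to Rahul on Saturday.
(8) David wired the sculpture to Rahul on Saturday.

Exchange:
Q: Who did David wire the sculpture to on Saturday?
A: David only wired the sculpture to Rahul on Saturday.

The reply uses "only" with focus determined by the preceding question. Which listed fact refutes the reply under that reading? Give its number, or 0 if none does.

2

Answering "Who did ... to ...?" puts focus on the recipient — here, "Rahul".
So "only" ranges over recipients; the rest (David as agent and the sculpture as thing and on Saturday as setting) is presupposed.
Fact (2) keeps David as agent and the sculpture as thing and on Saturday as setting but has recipient = Louisa; that refutes the reply.
(Fact (7) would refute a reading with focus on the thing — but that is not what the question asks.)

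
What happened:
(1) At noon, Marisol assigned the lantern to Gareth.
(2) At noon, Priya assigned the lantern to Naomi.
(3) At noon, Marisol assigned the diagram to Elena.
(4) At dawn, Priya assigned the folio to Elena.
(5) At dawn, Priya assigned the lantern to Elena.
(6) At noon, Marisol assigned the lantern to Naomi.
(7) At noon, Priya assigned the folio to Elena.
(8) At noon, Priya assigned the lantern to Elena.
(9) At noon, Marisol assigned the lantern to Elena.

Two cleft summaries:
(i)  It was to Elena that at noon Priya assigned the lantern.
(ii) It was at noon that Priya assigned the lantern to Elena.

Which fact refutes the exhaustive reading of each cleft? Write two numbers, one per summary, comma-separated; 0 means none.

2, 5

Summary (i) focuses "Elena" (the recipient); background same agent, thing, setting (Priya / the lantern / at noon). Fact (2) matches that background with recipient = Naomi — refutes (i).
Summary (ii) focuses "at noon" (the setting); background same agent, thing, recipient (Priya / the lantern / Elena). Fact (5) matches that background with setting = at dawn — refutes (ii).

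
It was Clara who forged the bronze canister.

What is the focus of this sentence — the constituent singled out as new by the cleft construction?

In an it-cleft "It was X that/who ...", the clefted constituent X is the focus; the that/who-clause expresses the presupposed open proposition.
Here the focus is "Clara". The backgrounded (presupposed) material includes "the bronze canister".

Clara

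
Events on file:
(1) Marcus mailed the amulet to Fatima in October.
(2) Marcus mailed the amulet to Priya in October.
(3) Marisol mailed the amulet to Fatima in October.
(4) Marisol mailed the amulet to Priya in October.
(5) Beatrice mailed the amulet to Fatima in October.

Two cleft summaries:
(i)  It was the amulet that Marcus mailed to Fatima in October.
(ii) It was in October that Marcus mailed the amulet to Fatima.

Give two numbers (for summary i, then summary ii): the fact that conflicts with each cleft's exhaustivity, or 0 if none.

(i): focus "the amulet". No fact shares agent = Marcus, recipient = Fatima, setting = in October with a different thing. 0.
(ii): focus "in October". No fact shares agent = Marcus, thing = the amulet, recipient = Fatima with a different setting. 0.

0, 0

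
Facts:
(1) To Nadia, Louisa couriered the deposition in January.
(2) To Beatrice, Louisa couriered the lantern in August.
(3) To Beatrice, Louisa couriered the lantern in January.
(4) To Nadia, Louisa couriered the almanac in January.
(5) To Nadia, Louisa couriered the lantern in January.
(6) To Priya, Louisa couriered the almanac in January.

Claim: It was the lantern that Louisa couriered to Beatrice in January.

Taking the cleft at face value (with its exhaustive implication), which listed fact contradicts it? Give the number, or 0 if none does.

0

Focus of the cleft: "the lantern" (the thing). Presupposed background: same agent, recipient, setting (Louisa / Beatrice / in January).
Exhaustivity: the lantern is the only thing satisfying that background.
Every other fact differs from the presupposition on some backgrounded slot, so none challenges the exhaustivity.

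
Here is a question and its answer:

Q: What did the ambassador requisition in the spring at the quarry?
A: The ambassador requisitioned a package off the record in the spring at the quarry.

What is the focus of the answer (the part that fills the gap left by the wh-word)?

a package

The wh-word "what" asks about the direct object.
In the answer, "the ambassador", "in the spring" and "at the quarry" are given — repeated from the question.
"off the record" is also new, but it specifies the manner, which is not what the question asks about — so it is not the focus.
The constituent filling the direct object gap is "a package"; that is the focus.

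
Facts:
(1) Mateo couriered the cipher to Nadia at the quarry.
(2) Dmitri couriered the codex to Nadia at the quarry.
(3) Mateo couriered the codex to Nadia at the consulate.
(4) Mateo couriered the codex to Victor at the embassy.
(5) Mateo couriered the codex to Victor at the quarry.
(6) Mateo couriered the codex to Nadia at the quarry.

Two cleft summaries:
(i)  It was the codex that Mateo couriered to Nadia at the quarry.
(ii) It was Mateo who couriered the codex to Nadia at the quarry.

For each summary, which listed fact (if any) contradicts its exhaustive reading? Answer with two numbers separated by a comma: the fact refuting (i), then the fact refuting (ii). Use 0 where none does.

Summary (i) focuses "the codex" (the thing); background same agent, recipient, setting (Mateo / Nadia / at the quarry). Fact (1) matches that background with thing = the cipher — refutes (i).
Summary (ii) focuses "Mateo" (the agent); background same thing, recipient, setting (the codex / Nadia / at the quarry). Fact (2) matches that background with agent = Dmitri — refutes (ii).

1, 2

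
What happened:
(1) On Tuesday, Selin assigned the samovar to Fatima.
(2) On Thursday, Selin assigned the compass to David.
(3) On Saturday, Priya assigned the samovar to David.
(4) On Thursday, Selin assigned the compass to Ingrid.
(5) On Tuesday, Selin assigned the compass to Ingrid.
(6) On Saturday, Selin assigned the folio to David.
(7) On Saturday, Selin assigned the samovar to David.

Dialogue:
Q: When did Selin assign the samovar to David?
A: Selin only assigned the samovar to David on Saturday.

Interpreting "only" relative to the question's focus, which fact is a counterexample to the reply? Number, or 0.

Answering "When did ...?" puts focus on the setting — here, "on Saturday".
So "only" ranges over settings; the rest (same agent, thing, recipient (Selin / the samovar / David)) is presupposed.
No fact keeps same agent, thing, recipient (Selin / the samovar / David) while changing the setting; every other fact differs on something backgrounded. The reply stands.
(Fact (6) would refute a reading with focus on the thing — but that is not what the question asks.)

0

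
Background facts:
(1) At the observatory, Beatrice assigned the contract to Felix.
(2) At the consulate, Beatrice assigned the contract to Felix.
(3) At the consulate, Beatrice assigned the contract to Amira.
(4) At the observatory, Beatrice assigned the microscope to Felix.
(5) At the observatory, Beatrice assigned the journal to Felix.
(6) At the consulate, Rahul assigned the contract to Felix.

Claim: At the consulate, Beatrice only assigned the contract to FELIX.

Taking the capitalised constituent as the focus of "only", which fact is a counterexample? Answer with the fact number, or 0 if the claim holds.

Focus (in capitals) is "Felix" — the recipient. "Only" excludes alternative recipients while holding fixed same agent, thing, setting (Beatrice / the contract / at the consulate).
Fact (3) shares the background but differs in recipient (Amira) — a counterexample.

3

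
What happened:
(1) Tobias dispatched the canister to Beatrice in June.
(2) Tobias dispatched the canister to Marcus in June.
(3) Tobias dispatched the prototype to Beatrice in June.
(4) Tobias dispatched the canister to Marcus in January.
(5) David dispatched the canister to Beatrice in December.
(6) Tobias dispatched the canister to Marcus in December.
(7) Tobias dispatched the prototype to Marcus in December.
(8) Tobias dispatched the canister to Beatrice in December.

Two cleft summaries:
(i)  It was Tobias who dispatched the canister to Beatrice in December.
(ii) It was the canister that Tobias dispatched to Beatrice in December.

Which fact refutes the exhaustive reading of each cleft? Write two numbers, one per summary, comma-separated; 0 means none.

Summary (i) focuses "Tobias" (the agent); background same thing, recipient, setting (the canister / Beatrice / in December). Fact (5) matches that background with agent = David — refutes (i).
Summary (ii) focuses "the canister" (the thing); background same agent, recipient, setting (Tobias / Beatrice / in December). No fact matches that background with a different thing, so 0.

5, 0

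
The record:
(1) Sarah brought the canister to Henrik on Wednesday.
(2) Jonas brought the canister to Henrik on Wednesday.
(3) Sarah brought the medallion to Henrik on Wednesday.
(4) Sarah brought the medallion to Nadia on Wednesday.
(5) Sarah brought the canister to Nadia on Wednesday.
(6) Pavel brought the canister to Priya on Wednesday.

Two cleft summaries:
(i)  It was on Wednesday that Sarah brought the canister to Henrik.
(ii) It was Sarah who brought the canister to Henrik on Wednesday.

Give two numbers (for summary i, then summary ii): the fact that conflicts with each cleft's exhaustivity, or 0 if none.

(i): focus "on Wednesday". No fact shares agent = Sarah, thing = the canister, recipient = Henrik with a different setting. 0.
(ii): focus "Sarah". Looking for thing = the canister, recipient = Henrik, setting = on Wednesday with some other agent — fact (2) has Jonas there. Refuted.

0, 2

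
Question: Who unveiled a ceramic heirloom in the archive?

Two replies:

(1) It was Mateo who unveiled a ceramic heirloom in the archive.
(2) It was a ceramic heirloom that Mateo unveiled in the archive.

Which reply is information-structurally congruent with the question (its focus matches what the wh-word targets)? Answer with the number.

The question word "who" targets the subject (agent).
Option (1) clefts "Mateo" — that matches what the question asks about.
Option (2) clefts "a ceramic heirloom" — the direct object, not what was asked.
So the congruent reply is (1).

1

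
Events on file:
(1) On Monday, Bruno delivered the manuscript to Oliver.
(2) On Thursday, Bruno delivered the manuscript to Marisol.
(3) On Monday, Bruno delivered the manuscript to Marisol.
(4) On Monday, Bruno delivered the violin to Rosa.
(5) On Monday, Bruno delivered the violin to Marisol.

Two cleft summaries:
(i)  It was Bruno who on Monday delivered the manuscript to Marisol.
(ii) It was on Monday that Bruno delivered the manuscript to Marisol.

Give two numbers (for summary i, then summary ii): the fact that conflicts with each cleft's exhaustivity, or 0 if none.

Summary (i) focuses "Bruno" (the agent); background same thing, recipient, setting (the manuscript / Marisol / on Monday). No fact matches that background with a different agent, so 0.
Summary (ii) focuses "on Monday" (the setting); background same agent, thing, recipient (Bruno / the manuscript / Marisol). Fact (2) matches that background with setting = on Thursday — refutes (ii).

0, 2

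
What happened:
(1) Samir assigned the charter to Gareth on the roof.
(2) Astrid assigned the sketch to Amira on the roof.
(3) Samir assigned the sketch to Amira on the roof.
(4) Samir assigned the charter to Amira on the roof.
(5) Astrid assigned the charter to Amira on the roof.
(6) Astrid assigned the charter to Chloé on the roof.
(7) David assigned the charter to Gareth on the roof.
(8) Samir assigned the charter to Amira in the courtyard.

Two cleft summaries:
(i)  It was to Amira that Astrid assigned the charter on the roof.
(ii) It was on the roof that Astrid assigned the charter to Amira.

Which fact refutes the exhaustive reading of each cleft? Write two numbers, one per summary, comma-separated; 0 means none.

Summary (i) focuses "Amira" (the recipient); background same agent, thing, setting (Astrid / the charter / on the roof). Fact (6) matches that background with recipient = Chloé — refutes (i).
Summary (ii) focuses "on the roof" (the setting); background same agent, thing, recipient (Astrid / the charter / Amira). No fact matches that background with a different setting, so 0.

6, 0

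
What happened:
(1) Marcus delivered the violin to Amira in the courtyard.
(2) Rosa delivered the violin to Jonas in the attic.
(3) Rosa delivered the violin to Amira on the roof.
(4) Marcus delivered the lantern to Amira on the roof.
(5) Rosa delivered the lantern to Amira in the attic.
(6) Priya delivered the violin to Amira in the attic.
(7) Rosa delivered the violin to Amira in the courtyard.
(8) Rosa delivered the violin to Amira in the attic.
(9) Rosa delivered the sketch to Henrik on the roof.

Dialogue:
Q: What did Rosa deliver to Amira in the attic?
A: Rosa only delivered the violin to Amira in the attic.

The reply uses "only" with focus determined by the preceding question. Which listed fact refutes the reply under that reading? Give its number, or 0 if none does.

The question "What did ...?" targets the thing, so in the reply the focus falls on "the violin".
"Only" then excludes alternative things while the background — agent = Rosa, recipient = Amira, setting = in the attic — is held fixed.
Fact (5) keeps agent = Rosa, recipient = Amira, setting = in the attic but has thing = the lantern; that refutes the reply.
(Fact (3) would refute a reading with focus on the setting — but that is not what the question asks.)

5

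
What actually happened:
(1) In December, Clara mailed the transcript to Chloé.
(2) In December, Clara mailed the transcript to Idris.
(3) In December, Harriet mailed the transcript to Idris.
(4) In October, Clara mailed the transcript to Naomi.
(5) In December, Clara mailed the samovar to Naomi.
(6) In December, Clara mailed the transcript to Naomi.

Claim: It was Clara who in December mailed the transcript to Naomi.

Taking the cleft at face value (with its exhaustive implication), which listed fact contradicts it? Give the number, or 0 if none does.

0

The cleft puts "Clara" in focus and presupposes the open proposition with thing = the transcript, recipient = Naomi, setting = in December.
Exhaustivity: Clara is the only agent satisfying that background.
Every other fact differs from the presupposition on some backgrounded slot, so none challenges the exhaustivity.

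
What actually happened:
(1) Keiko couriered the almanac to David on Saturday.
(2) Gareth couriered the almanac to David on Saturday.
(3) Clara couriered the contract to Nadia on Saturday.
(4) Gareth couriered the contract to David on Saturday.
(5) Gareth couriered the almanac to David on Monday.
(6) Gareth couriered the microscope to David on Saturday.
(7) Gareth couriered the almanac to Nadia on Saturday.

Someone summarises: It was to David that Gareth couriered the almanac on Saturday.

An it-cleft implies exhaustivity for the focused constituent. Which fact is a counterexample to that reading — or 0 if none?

Focus of the cleft: "David" (the recipient). Presupposed background: same agent, thing, setting (Gareth / the almanac / on Saturday).
Exhaustivity: David is the only recipient satisfying that background.
But fact (7) also has same agent, thing, setting (Gareth / the almanac / on Saturday), with recipient = Nadia — so the exhaustive reading fails.

7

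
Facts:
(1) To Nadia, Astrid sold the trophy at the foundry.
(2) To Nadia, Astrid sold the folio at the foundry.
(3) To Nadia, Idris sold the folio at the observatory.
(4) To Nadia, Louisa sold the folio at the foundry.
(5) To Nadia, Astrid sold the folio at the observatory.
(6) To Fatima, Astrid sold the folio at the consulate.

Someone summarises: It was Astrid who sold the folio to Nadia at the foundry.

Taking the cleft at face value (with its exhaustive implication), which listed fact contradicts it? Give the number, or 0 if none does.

The cleft puts "Astrid" in focus and presupposes the open proposition with the folio as thing and Nadia as recipient and at the foundry as setting.
The exhaustive reading says no other agent fits that background.
Fact (4) shares the background but with agent = Louisa; exhaustivity is violated.

4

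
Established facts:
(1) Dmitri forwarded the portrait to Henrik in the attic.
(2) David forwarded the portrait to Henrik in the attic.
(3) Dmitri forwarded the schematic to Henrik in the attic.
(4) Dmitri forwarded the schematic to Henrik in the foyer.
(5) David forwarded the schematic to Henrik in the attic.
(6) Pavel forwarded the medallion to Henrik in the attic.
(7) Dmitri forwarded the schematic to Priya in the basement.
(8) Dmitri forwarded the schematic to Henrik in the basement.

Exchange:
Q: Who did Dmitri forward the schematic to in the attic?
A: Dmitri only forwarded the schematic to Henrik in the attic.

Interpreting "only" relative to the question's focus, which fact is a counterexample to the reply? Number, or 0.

0

Answering "Who did ... to ...?" puts focus on the recipient — here, "Henrik".
So "only" ranges over recipients; the rest (Dmitri as agent and the schematic as thing and in the attic as setting) is presupposed.
No listed fact shares that background with another recipient. Nothing contradicts the reply.
(Fact (4) would refute a reading with focus on the setting — but that is not what the question asks.)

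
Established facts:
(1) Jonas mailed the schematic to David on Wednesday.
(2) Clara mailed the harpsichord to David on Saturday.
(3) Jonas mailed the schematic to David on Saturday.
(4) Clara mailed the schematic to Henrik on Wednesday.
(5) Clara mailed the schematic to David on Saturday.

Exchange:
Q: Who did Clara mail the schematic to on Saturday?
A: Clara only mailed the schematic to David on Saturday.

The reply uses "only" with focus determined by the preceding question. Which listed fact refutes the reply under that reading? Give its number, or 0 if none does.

0

Answering "Who did ... to ...?" puts focus on the recipient — here, "David".
So "only" ranges over recipients; the rest (same agent, thing, setting (Clara / the schematic / on Saturday)) is presupposed.
No listed fact shares that background with another recipient. Nothing contradicts the reply.
(Fact (2) would refute a reading with focus on the thing — but that is not what the question asks.)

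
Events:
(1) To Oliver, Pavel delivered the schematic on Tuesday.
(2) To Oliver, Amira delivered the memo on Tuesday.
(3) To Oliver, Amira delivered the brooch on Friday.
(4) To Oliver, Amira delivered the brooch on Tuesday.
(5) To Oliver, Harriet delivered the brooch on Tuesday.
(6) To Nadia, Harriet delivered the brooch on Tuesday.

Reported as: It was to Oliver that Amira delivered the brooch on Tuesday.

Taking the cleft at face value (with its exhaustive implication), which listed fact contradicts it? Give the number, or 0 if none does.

0

Focus of the cleft: "Oliver" (the recipient). Presupposed background: Amira as agent and the brooch as thing and on Tuesday as setting.
Exhaustivity: Oliver is the only recipient satisfying that background.
No listed fact matches the background with a different recipient. Exhaustivity holds.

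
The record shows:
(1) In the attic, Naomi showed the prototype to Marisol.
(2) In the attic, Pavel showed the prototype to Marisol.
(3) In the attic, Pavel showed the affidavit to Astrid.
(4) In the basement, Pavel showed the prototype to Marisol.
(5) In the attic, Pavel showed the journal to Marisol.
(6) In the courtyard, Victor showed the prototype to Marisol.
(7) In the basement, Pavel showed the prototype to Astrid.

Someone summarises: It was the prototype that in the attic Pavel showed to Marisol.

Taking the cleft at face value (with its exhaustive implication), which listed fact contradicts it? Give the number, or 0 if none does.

Focus of the cleft: "the prototype" (the thing). Presupposed background: Pavel as agent and Marisol as recipient and in the attic as setting.
The exhaustive reading says no other thing fits that background.
Fact (5) shares the background but with thing = the journal; exhaustivity is violated.

5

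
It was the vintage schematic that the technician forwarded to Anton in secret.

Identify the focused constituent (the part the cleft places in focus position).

the vintage schematic

In an it-cleft "It was X that/who ...", the clefted constituent X is the focus; the that/who-clause expresses the presupposed open proposition.
Here the focus is "the vintage schematic". The backgrounded (presupposed) material includes "the technician", "to Anton" and "in secret".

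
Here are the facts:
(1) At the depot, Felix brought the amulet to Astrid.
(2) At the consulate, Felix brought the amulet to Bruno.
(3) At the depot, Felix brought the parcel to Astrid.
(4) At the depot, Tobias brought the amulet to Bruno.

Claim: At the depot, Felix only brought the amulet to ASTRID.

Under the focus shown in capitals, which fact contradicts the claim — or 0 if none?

Focus (in capitals) is "Astrid" — the recipient. "Only" excludes alternative recipients while holding fixed Felix as agent and the amulet as thing and at the depot as setting.
No fact matches Felix as agent and the amulet as thing and at the depot as setting with a different recipient — every other fact differs on at least one backgrounded slot. So no fact refutes it.

0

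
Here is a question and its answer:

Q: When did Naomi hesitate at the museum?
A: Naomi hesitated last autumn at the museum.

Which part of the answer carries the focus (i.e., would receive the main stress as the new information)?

last autumn

The wh-word "when" asks about the time.
In the answer, "Naomi" and "at the museum" are given — repeated from the question.
The constituent filling the time gap is "last autumn"; that is the focus and would carry nuclear stress.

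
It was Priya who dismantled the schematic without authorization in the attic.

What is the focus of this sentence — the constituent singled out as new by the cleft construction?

Priya

In an it-cleft "It was X that/who ...", the clefted constituent X is the focus; the that/who-clause expresses the presupposed open proposition.
Here the focus is "Priya". The backgrounded (presupposed) material includes "the schematic", "in the attic" and "without authorization".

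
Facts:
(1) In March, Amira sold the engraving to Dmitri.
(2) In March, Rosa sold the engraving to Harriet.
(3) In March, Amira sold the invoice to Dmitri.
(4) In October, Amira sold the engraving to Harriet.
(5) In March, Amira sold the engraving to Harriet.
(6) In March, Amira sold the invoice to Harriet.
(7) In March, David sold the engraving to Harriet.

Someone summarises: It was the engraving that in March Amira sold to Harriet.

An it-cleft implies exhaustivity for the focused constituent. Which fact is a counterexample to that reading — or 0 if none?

The cleft puts "the engraving" in focus and presupposes the open proposition with same agent, recipient, setting (Amira / Harriet / in March).
Exhaustivity: the engraving is the only thing satisfying that background.
But fact (6) also has same agent, recipient, setting (Amira / Harriet / in March), with thing = the invoice — so the exhaustive reading fails.

6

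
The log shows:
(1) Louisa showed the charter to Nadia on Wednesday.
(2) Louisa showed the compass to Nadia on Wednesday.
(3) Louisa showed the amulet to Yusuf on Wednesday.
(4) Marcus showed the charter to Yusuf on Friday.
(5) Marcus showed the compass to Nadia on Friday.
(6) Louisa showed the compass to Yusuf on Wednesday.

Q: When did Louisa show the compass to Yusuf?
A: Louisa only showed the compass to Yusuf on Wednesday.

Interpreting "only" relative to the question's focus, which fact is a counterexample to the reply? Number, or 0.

0

Answering "When did ...?" puts focus on the setting — here, "on Wednesday".
"Only" then excludes alternative settings while the background — agent = Louisa, thing = the compass, recipient = Yusuf — is held fixed.
No listed fact shares that background with another setting. Nothing contradicts the reply.
(Fact (2) would refute a reading with focus on the recipient — but that is not what the question asks.)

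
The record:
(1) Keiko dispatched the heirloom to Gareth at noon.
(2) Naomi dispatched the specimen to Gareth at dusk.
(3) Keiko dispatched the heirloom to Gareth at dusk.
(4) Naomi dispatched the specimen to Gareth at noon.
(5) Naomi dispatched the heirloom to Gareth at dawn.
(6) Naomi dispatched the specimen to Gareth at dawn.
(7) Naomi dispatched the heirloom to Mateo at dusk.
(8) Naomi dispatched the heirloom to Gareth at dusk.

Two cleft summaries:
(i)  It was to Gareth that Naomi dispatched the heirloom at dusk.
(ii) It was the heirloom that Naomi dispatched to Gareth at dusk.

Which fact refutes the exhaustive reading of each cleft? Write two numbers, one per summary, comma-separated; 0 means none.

7, 2

Summary (i) focuses "Gareth" (the recipient); background Naomi as agent and the heirloom as thing and at dusk as setting. Fact (7) matches that background with recipient = Mateo — refutes (i).
Summary (ii) focuses "the heirloom" (the thing); background Naomi as agent and Gareth as recipient and at dusk as setting. Fact (2) matches that background with thing = the specimen — refutes (ii).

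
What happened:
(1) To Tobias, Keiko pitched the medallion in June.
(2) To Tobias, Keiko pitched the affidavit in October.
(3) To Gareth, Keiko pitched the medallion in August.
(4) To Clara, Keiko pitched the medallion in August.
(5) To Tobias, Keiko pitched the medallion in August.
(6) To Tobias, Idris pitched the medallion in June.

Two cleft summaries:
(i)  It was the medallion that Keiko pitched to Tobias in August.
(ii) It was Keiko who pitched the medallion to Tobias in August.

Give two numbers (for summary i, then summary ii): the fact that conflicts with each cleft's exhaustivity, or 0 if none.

0, 0

(i): focus "the medallion". No fact shares Keiko as agent and Tobias as recipient and in August as setting with a different thing. 0.
(ii): focus "Keiko". No fact shares the medallion as thing and Tobias as recipient and in August as setting with a different agent. 0.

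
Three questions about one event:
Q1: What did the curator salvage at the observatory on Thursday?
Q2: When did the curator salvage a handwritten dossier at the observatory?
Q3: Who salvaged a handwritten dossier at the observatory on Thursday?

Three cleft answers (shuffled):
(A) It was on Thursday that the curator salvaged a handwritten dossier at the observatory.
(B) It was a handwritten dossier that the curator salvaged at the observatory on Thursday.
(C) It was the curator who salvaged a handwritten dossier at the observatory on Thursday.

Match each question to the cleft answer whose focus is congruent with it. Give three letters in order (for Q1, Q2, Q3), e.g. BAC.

BAC

Q1 asks about the direct object; cleft (B) focuses "a handwritten dossier", which is the direct object — so Q1 → B.
Q2 asks about the time; cleft (A) focuses "on Thursday", which is the time — so Q2 → A.
Q3 asks about the subject (agent); cleft (C) focuses "the curator", which is the subject (agent) — so Q3 → C.
Mapping: Q1→B, Q2→A, Q3→C.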